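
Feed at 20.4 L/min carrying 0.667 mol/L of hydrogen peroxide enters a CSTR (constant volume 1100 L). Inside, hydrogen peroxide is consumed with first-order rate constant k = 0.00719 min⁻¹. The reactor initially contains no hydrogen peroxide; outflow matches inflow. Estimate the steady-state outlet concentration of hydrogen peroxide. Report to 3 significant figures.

0.481 mol/L

Species balance: V dC/dt = Q C_in − Q C − k V C.
At steady state: 0 = Q C_in − (Q + kV) C_ss, so C_ss = Q C_in/(Q + kV).
C_ss = 20.4·0.667/(20.4 + 0.00719·1100) = 13.607/28.309 = 0.48065 mol/L.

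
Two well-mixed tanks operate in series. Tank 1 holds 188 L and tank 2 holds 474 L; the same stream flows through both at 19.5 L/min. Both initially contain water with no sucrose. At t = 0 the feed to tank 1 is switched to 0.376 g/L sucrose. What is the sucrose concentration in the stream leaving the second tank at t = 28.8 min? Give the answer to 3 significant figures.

Each tank obeys Vᵢ dCᵢ/dt = Q(Cᵢ₋₁ − Cᵢ), so τᵢ = Vᵢ/Q.
τ₁ = 188/19.5 = 9.6410 min; τ₂ = 474/19.5 = 24.308 min.
Solving the cascade with C₁(0)=C₂(0)=0 gives C₂(t) = C_in[1 − (τ₁ e^(−t/τ₁) − τ₂ e^(−t/τ₂))/(τ₁ − τ₂)].
At t = 28.8: e^(−t/τ₁) = 0.050427, e^(−t/τ₂) = 0.30580.
C₂ = 0.376·[1 − (9.6410·0.050427 − 24.308·0.30580)/(-14.667)] = 0.376·0.52633 = 0.19790 g/L.

0.198 g/L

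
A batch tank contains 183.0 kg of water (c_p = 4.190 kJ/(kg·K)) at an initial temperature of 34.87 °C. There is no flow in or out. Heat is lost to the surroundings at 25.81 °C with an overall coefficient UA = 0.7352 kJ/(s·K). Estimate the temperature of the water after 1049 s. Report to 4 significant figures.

M c_p dT/dt = −UA(T − T_amb).
dT/dt = (T_ss − T)/τ with T_ss = T_amb = 25.8100 °C, τ = M c_p/UA = 183.0·4.190/0.7352 = 1042.94 s.
T approaches T_ss exponentially: T(t) = T_ss + (T₀ − T_ss) e^(−t/τ).
T(1049) = 25.8100 + (9.06000)·0.365748 = 29.1237 °C.

29.12 °C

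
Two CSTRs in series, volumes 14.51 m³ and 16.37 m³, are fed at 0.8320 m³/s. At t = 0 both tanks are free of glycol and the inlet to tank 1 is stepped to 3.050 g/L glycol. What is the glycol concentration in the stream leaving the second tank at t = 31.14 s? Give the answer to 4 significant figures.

Time constants: τᵢ = Vᵢ/Q for each well-mixed tank.
τ₁ = 14.51/0.8320 = 17.4399 s; τ₂ = 16.37/0.8320 = 19.6755 s.
Tank 1: C₁ = C_in(1 − e^(−t/τ₁)). Tank 2 (τ₁ ≠ τ₂): C₂ = C_in[1 − (τ₁ e^(−t/τ₁) − τ₂ e^(−t/τ₂))/(τ₁ − τ₂)].
At t = 31.14: e^(−t/τ₁) = 0.167703, e^(−t/τ₂) = 0.205424.
C₂ = 3.050·[1 − (17.4399·0.167703 − 19.6755·0.205424)/(-2.23558)] = 3.050·0.500315 = 1.52596 g/L.

1.526 g/L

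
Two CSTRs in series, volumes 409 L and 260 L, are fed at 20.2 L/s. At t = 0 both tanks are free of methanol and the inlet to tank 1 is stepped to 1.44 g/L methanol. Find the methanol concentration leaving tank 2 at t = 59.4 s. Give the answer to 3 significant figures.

1.25 g/L

Each tank obeys Vᵢ dCᵢ/dt = Q(Cᵢ₋₁ − Cᵢ), so τᵢ = Vᵢ/Q.
τ₁ = 409/20.2 = 20.248 s; τ₂ = 260/20.2 = 12.871 s.
Solving the cascade with C₁(0)=C₂(0)=0 gives C₂(t) = C_in[1 − (τ₁ e^(−t/τ₁) − τ₂ e^(−t/τ₂))/(τ₁ − τ₂)].
At t = 59.4: e^(−t/τ₁) = 0.053200, e^(−t/τ₂) = 0.0099029.
C₂ = 1.44·[1 − (20.248·0.053200 − 12.871·0.0099029)/(7.3762)] = 1.44·0.87125 = 1.2546 g/L.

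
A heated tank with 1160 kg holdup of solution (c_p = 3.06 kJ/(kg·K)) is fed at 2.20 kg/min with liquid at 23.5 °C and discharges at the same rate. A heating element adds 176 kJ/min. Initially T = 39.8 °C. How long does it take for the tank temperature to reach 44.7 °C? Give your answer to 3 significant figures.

Unsteady energy balance on the tank contents: M c_p dT/dt = ṁ c_p (T_in − T) + 176.
τ = M/ṁ = 527.27 min; T_ss = T_in + Q̇/(ṁ c_p) = 49.644 °C.
T(t) = T_ss + (T₀ − T_ss) e^(−t/τ). Set T = 44.7:
e^(−t/τ) = (44.7 − 49.644)/(39.8 − 49.644) = 0.50222
t = −527.27 · ln(0.50222) = 363.14 min.

363 min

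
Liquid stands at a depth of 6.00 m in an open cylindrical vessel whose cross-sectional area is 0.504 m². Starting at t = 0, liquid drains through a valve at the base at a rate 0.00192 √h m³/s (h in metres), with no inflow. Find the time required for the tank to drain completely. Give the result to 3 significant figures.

1290 s

Mass balance (ρ constant): A dh/dt = −0.00192 √h.
∫ h^(−1/2) dh = −(0.00192/A) ∫ dt, giving 2√h = 2√h₀ − (0.00192/A) t.
Tank is empty when √h = 0: t_empty = 2A√h₀/0.00192.
t_empty = 2·0.504·√6.00/0.00192 = 1.0080·2.4495/0.00192 = 1286.0 s.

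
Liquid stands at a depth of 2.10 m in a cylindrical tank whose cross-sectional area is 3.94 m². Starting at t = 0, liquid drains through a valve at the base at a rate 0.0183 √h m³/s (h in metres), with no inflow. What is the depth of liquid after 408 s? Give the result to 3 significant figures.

0.252 m

A dh/dt = −Q_out = −0.0183 √h.
∫ h^(−1/2) dh = −(0.0183/A) ∫ dt, giving 2√h = 2√h₀ − (0.0183/A) t.
√h = √2.10 − 0.0183·408/(2·3.94) = 1.4491 − 0.94751 = 0.50162.
h = 0.50162² = 0.25163 m.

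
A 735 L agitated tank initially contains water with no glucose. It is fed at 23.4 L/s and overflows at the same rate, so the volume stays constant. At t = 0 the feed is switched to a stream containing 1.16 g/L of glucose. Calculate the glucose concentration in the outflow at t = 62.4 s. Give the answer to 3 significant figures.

Unsteady species balance (constant V, well mixed): V dC/dt = Q(C_in − C).
Rewrite as dC/dt + C/τ = C_in/τ, τ = V/Q = 31.410 s.
This is linear first-order; C(t) = C_in + (C₀ − C_in) e^(−t/τ).
C(62.4) = 1.16 + (0 − 1.16)·e^(−62.4/31.410) = 1.16 + (-1.1600)·0.13716 = 1.0009 g/L.

1.00 g/L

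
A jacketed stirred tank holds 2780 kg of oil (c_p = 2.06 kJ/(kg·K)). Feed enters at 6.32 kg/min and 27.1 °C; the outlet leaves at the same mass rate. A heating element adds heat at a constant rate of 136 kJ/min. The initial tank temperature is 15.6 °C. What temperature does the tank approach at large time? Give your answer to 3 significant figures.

Energy balance: M c_p dT/dt = ṁ c_p (T_in − T) + 136.
At steady state dT/dt = 0 ⇒ T_ss = T_in + Q̇/(ṁ c_p) = 27.1 + 136/(6.32·2.06) = 37.546 °C.

37.5 °C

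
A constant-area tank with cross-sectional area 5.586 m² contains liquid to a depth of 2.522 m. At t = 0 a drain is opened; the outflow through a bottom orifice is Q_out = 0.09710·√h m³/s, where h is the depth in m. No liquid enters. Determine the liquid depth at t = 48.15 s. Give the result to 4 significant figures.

With no inflow, A dh/dt = −0.09710 √h.
Separate and integrate: 2(√h − √h₀) = −(0.09710/A) t.
√h = √2.522 − 0.09710·48.15/(2·5.586) = 1.58808 − 0.418490 = 1.16959.
h = 1.16959² = 1.36794 m.

1.368 m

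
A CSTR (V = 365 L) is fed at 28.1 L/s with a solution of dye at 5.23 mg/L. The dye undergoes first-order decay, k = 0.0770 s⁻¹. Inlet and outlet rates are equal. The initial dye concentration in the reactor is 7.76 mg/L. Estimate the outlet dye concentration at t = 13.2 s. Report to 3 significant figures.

3.29 mg/L

Species balance: V dC/dt = Q C_in − Q C − k V C.
This is linear with rate a = Q/V + k = 0.15399 s⁻¹.
C_ss = Q C_in/(Q + kV) = 2.6148 mg/L; C(t) = C_ss + (C₀ − C_ss) e^(−a t).
C(13.2) = 2.6148 + (5.1452)·e^(−0.15399·13.2) = 2.6148 + (5.1452)·0.13099 = 3.2888 mg/L.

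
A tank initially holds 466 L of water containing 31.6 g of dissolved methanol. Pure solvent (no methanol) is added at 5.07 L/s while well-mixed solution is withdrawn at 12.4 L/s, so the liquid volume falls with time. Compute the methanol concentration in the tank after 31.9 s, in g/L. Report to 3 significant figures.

0.0419 g/L

Total volume: dV/dt = Q_in − Q_out = -7.3300 L/s, so V(t) = 466 − 7.3300 t and V(31.9) = 232.17 L.
No methanol enters, so dm/dt = −Q_out · (m/V).
Separate: dm/m = −Q_out dt/V(t) ⇒ ln(m/m₀) = −(Q_out/(Q_in−Q_out)) ln(V/V₀).
m = m₀ (V₀/V)^(Q_out/(Q_in−Q_out)) = 31.6 × (466/232.17)^(-1.6917) = 9.7236 g.
C = m/V = 9.7236/232.17 = 0.041881 g/L.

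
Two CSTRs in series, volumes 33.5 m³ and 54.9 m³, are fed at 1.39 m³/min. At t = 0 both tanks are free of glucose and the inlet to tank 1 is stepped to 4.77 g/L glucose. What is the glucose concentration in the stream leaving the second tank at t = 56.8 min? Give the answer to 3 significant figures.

Each tank obeys Vᵢ dCᵢ/dt = Q(Cᵢ₋₁ − Cᵢ), so τᵢ = Vᵢ/Q.
τ₁ = 33.5/1.39 = 24.101 min; τ₂ = 54.9/1.39 = 39.496 min.
Tank 1: C₁ = C_in(1 − e^(−t/τ₁)). Tank 2 (τ₁ ≠ τ₂): C₂ = C_in[1 − (τ₁ e^(−t/τ₁) − τ₂ e^(−t/τ₂))/(τ₁ − τ₂)].
At t = 56.8: e^(−t/τ₁) = 0.094725, e^(−t/τ₂) = 0.23738.
C₂ = 4.77·[1 − (24.101·0.094725 − 39.496·0.23738)/(-15.396)] = 4.77·0.53931 = 2.5725 g/L.

2.57 g/L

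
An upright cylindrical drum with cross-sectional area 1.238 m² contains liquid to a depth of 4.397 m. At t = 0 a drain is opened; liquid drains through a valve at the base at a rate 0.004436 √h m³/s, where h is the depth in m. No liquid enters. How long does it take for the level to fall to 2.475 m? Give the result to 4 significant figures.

Accumulation of liquid (constant cross-section A): A dh/dt = −0.004436 √h.
This is separable: 2 d(√h)/dt = −0.004436/A, so √h = √h₀ − (0.004436/(2A)) t.
t = 2A(√h₀ − √h)/0.004436 = 2·1.238·(√4.397 − √2.475)/0.004436
  = 2.47600 × (2.09690 − 1.57321) / 0.004436 = 292.303 s.

292.3 s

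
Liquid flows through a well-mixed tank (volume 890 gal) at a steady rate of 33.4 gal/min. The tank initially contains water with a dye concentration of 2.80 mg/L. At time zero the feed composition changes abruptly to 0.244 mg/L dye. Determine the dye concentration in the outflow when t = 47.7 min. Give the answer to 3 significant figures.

0.671 mg/L

Transient balance on the dissolved component: V dC/dt = Q(C_in − C).
So dC/dt = (C_in − C)/τ with τ = V/Q = 890/33.4 = 26.647 min.
This is linear first-order; C(t) = C_in + (C₀ − C_in) e^(−t/τ).
C(47.7) = 0.244 + (2.80 − 0.244)·e^(−47.7/26.647) = 0.244 + (2.5560)·0.16695 = 0.67071 mg/L.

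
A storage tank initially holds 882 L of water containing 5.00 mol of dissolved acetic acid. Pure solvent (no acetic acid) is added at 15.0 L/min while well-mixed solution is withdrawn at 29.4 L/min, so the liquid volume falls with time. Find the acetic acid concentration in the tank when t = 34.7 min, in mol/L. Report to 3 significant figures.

0.00237 mol/L

Let m(t) be the amount of acetic acid. Volume: V(t) = V₀ + (Q_in − Q_out) t = 882 − 14.400 t; V(34.7) = 382.32 L.
Solute balance: dm/dt = 0 − Q_out C = −Q_out m/V(t).
Separate: dm/m = −Q_out dt/V(t) ⇒ ln(m/m₀) = −(Q_out/(Q_in−Q_out)) ln(V/V₀).
m = m₀ (V₀/V)^(Q_out/(Q_in−Q_out)) = 5.00 × (882/382.32)^(-2.0417) = 0.90732 mol.
C = m/V = 0.90732/382.32 = 0.0023732 mol/L.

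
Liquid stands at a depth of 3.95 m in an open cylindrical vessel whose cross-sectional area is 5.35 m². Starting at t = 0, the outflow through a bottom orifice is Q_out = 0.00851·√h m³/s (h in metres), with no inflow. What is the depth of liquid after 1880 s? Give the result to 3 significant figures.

0.242 m

A dh/dt = −Q_out = −0.00851 √h.
This is separable: 2 d(√h)/dt = −0.00851/A, so √h = √h₀ − (0.00851/(2A)) t.
√h = √3.95 − 0.00851·1880/(2·5.35) = 1.9875 − 1.4952 = 0.49225.
h = 0.49225² = 0.24231 m.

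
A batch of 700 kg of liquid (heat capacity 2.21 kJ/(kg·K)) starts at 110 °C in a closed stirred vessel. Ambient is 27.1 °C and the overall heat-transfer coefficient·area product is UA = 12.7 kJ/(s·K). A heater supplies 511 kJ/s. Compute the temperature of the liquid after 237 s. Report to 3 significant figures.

73.4 °C

Lumped-capacitance energy balance: M c_p dT/dt = UA(T_amb − T) + Q̇.
dT/dt = (T_ss − T)/τ with T_ss = T_amb + Q̇/UA = 27.1 + 511/12.7 = 67.336 °C, τ = M c_p/UA = 700·2.21/12.7 = 121.81 s.
Integrating: T(t) = T_ss + (T₀ − T_ss) e^(−t/τ).
T(237) = 67.336 + (42.664)·0.14290 = 73.433 °C.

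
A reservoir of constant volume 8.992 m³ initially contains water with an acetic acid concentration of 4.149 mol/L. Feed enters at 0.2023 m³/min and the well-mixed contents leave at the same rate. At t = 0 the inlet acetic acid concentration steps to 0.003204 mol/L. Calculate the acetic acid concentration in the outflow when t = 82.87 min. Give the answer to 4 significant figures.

Unsteady species balance (constant V, well mixed): V dC/dt = Q(C_in − C).
Time constant τ = V/Q = 8.992/0.2023 = 44.4488 min.
Integrating: C(t) = C_in + (C₀ − C_in) e^(−t/τ).
C(82.87) = 0.003204 + (4.149 − 0.003204)·e^(−82.87/44.4488) = 0.003204 + (4.14580)·0.154991 = 0.645763 mol/L.

0.6458 mol/L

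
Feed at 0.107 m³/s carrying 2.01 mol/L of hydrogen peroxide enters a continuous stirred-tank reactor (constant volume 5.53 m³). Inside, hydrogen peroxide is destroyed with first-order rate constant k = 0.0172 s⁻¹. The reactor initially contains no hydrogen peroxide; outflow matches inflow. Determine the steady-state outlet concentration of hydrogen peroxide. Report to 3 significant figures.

Species balance: V dC/dt = Q C_in − Q C − k V C.
Steady state (dC/dt = 0): C_ss = Q C_in/(Q + kV) = C_in/(1 + kV/Q).
C_ss = 0.107·2.01/(0.107 + 0.0172·5.53) = 0.21507/0.20212 = 1.0641 mol/L.

1.06 mol/L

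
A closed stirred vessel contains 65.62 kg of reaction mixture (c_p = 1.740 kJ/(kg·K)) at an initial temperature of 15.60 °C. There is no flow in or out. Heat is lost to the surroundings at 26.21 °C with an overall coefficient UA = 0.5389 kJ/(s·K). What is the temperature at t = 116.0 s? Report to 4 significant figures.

20.07 °C

Heat balance on the well-mixed liquid: M c_p dT/dt = −UA(T − T_amb).
dT/dt = (T_ss − T)/τ with T_ss = T_amb = 26.2100 °C, τ = M c_p/UA = 65.62·1.740/0.5389 = 211.874 s.
T approaches T_ss exponentially: T(t) = T_ss + (T₀ − T_ss) e^(−t/τ).
T(116.0) = 26.2100 + (-10.6100)·0.578396 = 20.0732 °C.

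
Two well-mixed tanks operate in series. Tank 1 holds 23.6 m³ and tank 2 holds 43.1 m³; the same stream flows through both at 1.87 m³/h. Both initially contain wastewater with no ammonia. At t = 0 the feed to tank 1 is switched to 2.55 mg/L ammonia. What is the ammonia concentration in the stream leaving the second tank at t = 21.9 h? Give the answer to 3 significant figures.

Time constants: τᵢ = Vᵢ/Q for each well-mixed tank.
τ₁ = 23.6/1.87 = 12.620 h; τ₂ = 43.1/1.87 = 23.048 h.
Tank 1: C₁ = C_in(1 − e^(−t/τ₁)). Tank 2 (τ₁ ≠ τ₂): C₂ = C_in[1 − (τ₁ e^(−t/τ₁) − τ₂ e^(−t/τ₂))/(τ₁ − τ₂)].
At t = 21.9: e^(−t/τ₁) = 0.17635, e^(−t/τ₂) = 0.38667.
C₂ = 2.55·[1 − (12.620·0.17635 − 23.048·0.38667)/(-10.428)] = 2.55·0.35879 = 0.91491 mg/L.

0.915 mg/L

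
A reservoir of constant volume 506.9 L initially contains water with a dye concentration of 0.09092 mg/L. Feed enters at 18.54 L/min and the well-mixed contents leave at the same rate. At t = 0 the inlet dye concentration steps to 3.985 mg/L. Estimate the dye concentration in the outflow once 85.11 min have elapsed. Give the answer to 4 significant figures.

3.812 mg/L

Transient balance on the dissolved component: V dC/dt = Q(C_in − C).
Rewrite as dC/dt + C/τ = C_in/τ, τ = V/Q = 27.3409 min.
C approaches C_in exponentially: C(t) = C_in + (C₀ − C_in) e^(−t/τ).
C(85.11) = 3.985 + (0.09092 − 3.985)·e^(−85.11/27.3409) = 3.985 + (-3.89408)·0.0444709 = 3.81183 mg/L.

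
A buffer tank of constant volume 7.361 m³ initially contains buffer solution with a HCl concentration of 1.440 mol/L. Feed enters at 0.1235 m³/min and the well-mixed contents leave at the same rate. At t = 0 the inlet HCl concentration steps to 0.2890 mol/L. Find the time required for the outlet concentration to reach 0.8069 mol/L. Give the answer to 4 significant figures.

Species balance: V dC/dt = Q(C_in − C) ⇒ τ = V/Q = 59.6032 min.
C(t) = C_in + (C₀ − C_in) e^(−t/τ). Set C = 0.8069 and solve for t:
e^(−t/τ) = (C − C_in)/(C₀ − C_in) = (0.8069 − 0.2890)/(1.440 − 0.2890) = 0.449957
t = −τ ln(…) = 59.6032 × 0.798604 = 47.5994 min.

47.60 min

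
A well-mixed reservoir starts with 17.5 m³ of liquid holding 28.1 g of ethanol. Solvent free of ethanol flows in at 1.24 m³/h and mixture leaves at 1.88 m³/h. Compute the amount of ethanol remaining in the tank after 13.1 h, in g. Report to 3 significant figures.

Total volume: dV/dt = Q_in − Q_out = -0.64000 m³/h, so V(t) = 17.5 − 0.64000 t and V(13.1) = 9.1160 m³.
Species balance (pure solvent in): dm/dt = −Q_out · m/V(t).
Separate: dm/m = −Q_out dt/V(t) ⇒ ln(m/m₀) = −(Q_out/(Q_in−Q_out)) ln(V/V₀).
m = m₀ (V₀/V)^(Q_out/(Q_in−Q_out)) = 28.1 × (17.5/9.1160)^(-2.9375) = 4.1372 g.

4.14 g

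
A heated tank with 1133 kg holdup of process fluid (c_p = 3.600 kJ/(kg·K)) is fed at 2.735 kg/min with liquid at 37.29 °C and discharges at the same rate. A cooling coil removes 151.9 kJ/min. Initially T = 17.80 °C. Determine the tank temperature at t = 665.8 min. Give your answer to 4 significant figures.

M c_p dT/dt = ṁ c_p (T_in − T) − Q̇.
Rearrange: dT/dt = (T_ss − T)/τ with τ = M/ṁ = 414.260 min and T_ss = T_in − Q̇/(ṁ c_p) = 21.8624 °C.
Integrating: T(t) = T_ss + (T₀ − T_ss) e^(−t/τ).
T(665.8) = 21.8624 + (-4.06242)·e^(−665.8/414.260) = 21.8624 + (-4.06242)·0.200447 = 21.0481 °C.

21.05 °C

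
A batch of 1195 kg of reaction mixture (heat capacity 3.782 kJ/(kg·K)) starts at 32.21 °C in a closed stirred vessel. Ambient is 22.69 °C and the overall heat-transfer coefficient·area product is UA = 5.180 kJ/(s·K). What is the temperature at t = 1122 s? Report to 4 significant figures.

Lumped-capacitance energy balance: M c_p dT/dt = UA(T_amb − T).
dT/dt = (T_ss − T)/τ with T_ss = T_amb = 22.6900 °C, τ = M c_p/UA = 1195·3.782/5.180 = 872.488 s.
This is linear first-order; T(t) = T_ss + (T₀ − T_ss) e^(−t/τ).
T(1122) = 22.6900 + (9.52000)·0.276380 = 25.3211 °C.

25.32 °C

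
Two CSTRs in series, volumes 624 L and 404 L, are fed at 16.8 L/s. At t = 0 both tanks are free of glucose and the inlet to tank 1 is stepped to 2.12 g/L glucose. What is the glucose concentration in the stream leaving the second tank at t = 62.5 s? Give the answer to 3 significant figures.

Time constants: τᵢ = Vᵢ/Q for each well-mixed tank.
τ₁ = 624/16.8 = 37.143 s; τ₂ = 404/16.8 = 24.048 s.
Solving the cascade with C₁(0)=C₂(0)=0 gives C₂(t) = C_in[1 − (τ₁ e^(−t/τ₁) − τ₂ e^(−t/τ₂))/(τ₁ − τ₂)].
At t = 62.5: e^(−t/τ₁) = 0.18587, e^(−t/τ₂) = 0.074347.
C₂ = 2.12·[1 − (37.143·0.18587 − 24.048·0.074347)/(13.095)] = 2.12·0.60933 = 1.2918 g/L.

1.29 g/L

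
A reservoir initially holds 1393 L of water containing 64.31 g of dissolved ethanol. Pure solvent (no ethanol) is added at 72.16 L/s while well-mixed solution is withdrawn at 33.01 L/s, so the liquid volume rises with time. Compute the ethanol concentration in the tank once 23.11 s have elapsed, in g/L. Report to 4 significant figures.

Let m(t) be the amount of ethanol. Volume: V(t) = V₀ + (Q_in − Q_out) t = 1393 + 39.1500 t; V(23.11) = 2297.76 L.
No ethanol enters, so dm/dt = −Q_out · (m/V).
Separate: dm/m = −Q_out dt/V(t) ⇒ ln(m/m₀) = −(Q_out/(Q_in−Q_out)) ln(V/V₀).
m = m₀ (V₀/V)^(Q_out/(Q_in−Q_out)) = 64.31 × (1393/2297.76)^(0.843167) = 42.1710 g.
C = m/V = 42.1710/2297.76 = 0.0183531 g/L.

0.01835 g/L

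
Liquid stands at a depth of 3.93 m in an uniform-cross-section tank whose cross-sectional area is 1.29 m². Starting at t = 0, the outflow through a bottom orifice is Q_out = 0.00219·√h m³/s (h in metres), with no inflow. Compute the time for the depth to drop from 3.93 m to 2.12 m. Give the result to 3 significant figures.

With no inflow, A dh/dt = −0.00219 √h.
∫ h^(−1/2) dh = −(0.00219/A) ∫ dt, giving 2√h = 2√h₀ − (0.00219/A) t.
t = 2A(√h₀ − √h)/0.00219 = 2·1.29·(√3.93 − √2.12)/0.00219
  = 2.5800 × (1.9824 − 1.4560) / 0.00219 = 620.14 s.

620 s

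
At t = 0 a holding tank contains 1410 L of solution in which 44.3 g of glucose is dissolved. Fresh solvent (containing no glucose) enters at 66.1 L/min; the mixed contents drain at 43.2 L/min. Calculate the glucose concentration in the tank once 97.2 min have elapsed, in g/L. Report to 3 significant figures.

Let m(t) be the amount of glucose. Volume: V(t) = V₀ + (Q_in − Q_out) t = 1410 + 22.900 t; V(97.2) = 3635.9 L.
No glucose enters, so dm/dt = −Q_out · (m/V).
dm/m = −Q_out dt/(V₀ + 22.900 t); integrating gives ln(m/m₀) = −(Q_out/(Q_in−Q_out)) ln(V/V₀).
m = m₀ (V₀/V)^(Q_out/(Q_in−Q_out)) = 44.3 × (1410/3635.9)^(1.8865) = 7.4188 g.
C = m/V = 7.4188/3635.9 = 0.0020404 g/L.

0.00204 g/L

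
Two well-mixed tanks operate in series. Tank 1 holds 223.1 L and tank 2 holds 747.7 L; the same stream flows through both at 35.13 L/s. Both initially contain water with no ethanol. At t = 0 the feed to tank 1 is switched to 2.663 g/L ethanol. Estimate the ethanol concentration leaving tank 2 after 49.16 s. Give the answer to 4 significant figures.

Each tank obeys Vᵢ dCᵢ/dt = Q(Cᵢ₋₁ − Cᵢ), so τᵢ = Vᵢ/Q.
τ₁ = 223.1/35.13 = 6.35070 s; τ₂ = 747.7/35.13 = 21.2838 s.
Solving the cascade with C₁(0)=C₂(0)=0 gives C₂(t) = C_in[1 − (τ₁ e^(−t/τ₁) − τ₂ e^(−t/τ₂))/(τ₁ − τ₂)].
At t = 49.16: e^(−t/τ₁) = 0.000434688, e^(−t/τ₂) = 0.0992873.
C₂ = 2.663·[1 − (6.35070·0.000434688 − 21.2838·0.0992873)/(-14.9331)] = 2.663·0.858673 = 2.28665 g/L.

2.287 g/L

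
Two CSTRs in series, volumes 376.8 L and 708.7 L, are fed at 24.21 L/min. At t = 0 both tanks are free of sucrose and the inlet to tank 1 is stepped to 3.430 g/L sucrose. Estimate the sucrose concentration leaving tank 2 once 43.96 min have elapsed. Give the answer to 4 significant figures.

Species balance on tank i: dCᵢ/dt = (Cᵢ₋₁ − Cᵢ)/τᵢ with τᵢ = Vᵢ/Q.
τ₁ = 376.8/24.21 = 15.5638 min; τ₂ = 708.7/24.21 = 29.2730 min.
Solving the cascade with C₁(0)=C₂(0)=0 gives C₂(t) = C_in[1 − (τ₁ e^(−t/τ₁) − τ₂ e^(−t/τ₂))/(τ₁ − τ₂)].
At t = 43.96: e^(−t/τ₁) = 0.0593383, e^(−t/τ₂) = 0.222746.
C₂ = 3.430·[1 − (15.5638·0.0593383 − 29.2730·0.222746)/(-13.7092)] = 3.430·0.591741 = 2.02967 g/L.

2.030 g/L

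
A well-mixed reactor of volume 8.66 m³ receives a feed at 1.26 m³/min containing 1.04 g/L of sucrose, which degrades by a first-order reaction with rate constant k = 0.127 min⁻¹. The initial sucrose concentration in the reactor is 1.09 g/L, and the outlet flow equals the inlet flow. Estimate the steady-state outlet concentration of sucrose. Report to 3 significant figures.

0.555 g/L

Species balance: V dC/dt = Q C_in − Q C − k V C.
Steady state (dC/dt = 0): C_ss = Q C_in/(Q + kV) = C_in/(1 + kV/Q).
C_ss = 1.26·1.04/(1.26 + 0.127·8.66) = 1.3104/2.3598 = 0.55530 g/L.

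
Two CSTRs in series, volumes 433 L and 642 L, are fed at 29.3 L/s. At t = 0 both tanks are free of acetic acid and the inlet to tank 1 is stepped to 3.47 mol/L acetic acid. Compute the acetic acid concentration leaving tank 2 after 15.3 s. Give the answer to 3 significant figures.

Each tank obeys Vᵢ dCᵢ/dt = Q(Cᵢ₋₁ − Cᵢ), so τᵢ = Vᵢ/Q.
τ₁ = 433/29.3 = 14.778 s; τ₂ = 642/29.3 = 21.911 s.
Tank 1: C₁ = C_in(1 − e^(−t/τ₁)). Tank 2 (τ₁ ≠ τ₂): C₂ = C_in[1 − (τ₁ e^(−t/τ₁) − τ₂ e^(−t/τ₂))/(τ₁ − τ₂)].
At t = 15.3: e^(−t/τ₁) = 0.35512, e^(−t/τ₂) = 0.49744.
C₂ = 3.47·[1 − (14.778·0.35512 − 21.911·0.49744)/(-7.1331)] = 3.47·0.20768 = 0.72066 mol/L.

0.721 mol/L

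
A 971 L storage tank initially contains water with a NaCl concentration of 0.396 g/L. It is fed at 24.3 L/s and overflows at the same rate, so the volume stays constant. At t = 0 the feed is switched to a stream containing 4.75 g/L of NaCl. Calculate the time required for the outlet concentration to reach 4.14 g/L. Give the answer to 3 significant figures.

78.5 s

Unsteady species balance (constant V, well mixed): V dC/dt = Q(C_in − C), so τ = V/Q = 39.959 s.
C(t) = C_in + (C₀ − C_in) e^(−t/τ). Set C = 4.14 and solve for t:
e^(−t/τ) = (C − C_in)/(C₀ − C_in) = (4.14 − 4.75)/(0.396 − 4.75) = 0.14010
t = −τ ln(…) = 39.959 × 1.9654 = 78.535 s.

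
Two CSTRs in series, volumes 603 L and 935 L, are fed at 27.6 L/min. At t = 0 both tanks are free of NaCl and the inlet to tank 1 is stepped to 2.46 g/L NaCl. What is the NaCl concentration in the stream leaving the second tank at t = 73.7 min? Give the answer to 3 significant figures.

Species balance on tank i: dCᵢ/dt = (Cᵢ₋₁ − Cᵢ)/τᵢ with τᵢ = Vᵢ/Q.
τ₁ = 603/27.6 = 21.848 min; τ₂ = 935/27.6 = 33.877 min.
Solving the cascade with C₁(0)=C₂(0)=0 gives C₂(t) = C_in[1 − (τ₁ e^(−t/τ₁) − τ₂ e^(−t/τ₂))/(τ₁ − τ₂)].
At t = 73.7: e^(−t/τ₁) = 0.034275, e^(−t/τ₂) = 0.11355.
C₂ = 2.46·[1 − (21.848·0.034275 − 33.877·0.11355)/(-12.029)] = 2.46·0.74247 = 1.8265 g/L.

1.83 g/L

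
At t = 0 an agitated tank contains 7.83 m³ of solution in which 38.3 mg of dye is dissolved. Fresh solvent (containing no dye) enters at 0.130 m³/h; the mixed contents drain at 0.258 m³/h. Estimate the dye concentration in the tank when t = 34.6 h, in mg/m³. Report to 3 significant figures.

2.10 mg/m³

Let m(t) be the amount of dye. Volume: V(t) = V₀ + (Q_in − Q_out) t = 7.83 − 0.12800 t; V(34.6) = 3.4012 m³.
Species balance (pure solvent in): dm/dt = −Q_out · m/V(t).
dm/m = −Q_out dt/(V₀ − 0.12800 t); integrating gives ln(m/m₀) = −(Q_out/(Q_in−Q_out)) ln(V/V₀).
m = m₀ (V₀/V)^(Q_out/(Q_in−Q_out)) = 38.3 × (7.83/3.4012)^(-2.0156) = 7.1331 mg.
C = m/V = 7.1331/3.4012 = 2.0972 mg/m³.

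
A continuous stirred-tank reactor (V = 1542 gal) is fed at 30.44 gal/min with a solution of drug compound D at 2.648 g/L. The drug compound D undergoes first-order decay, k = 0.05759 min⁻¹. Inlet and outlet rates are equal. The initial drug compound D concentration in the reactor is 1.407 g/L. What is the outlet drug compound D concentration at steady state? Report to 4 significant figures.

Accumulation = in − out − consumed: V dC/dt = Q C_in − Q C − k V C.
Steady state (dC/dt = 0): C_ss = Q C_in/(Q + kV) = C_in/(1 + kV/Q).
C_ss = 30.44·2.648/(30.44 + 0.05759·1542) = 80.6051/119.244 = 0.675969 g/L.

0.6760 g/L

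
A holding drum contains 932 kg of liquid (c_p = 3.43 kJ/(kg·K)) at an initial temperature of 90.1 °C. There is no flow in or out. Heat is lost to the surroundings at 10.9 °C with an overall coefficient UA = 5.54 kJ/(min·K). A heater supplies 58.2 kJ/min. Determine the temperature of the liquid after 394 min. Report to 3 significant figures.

Heat balance on the well-mixed liquid: M c_p dT/dt = −UA(T − T_amb) + Q̇.
dT/dt = (T_ss − T)/τ with T_ss = T_amb + Q̇/UA = 10.9 + 58.2/5.54 = 21.405 °C, τ = M c_p/UA = 932·3.43/5.54 = 577.03 min.
Solution: T(t) = T_ss + (T₀ − T_ss) e^(−t/τ).
T(394) = 21.405 + (68.695)·0.50520 = 56.110 °C.

56.1 °C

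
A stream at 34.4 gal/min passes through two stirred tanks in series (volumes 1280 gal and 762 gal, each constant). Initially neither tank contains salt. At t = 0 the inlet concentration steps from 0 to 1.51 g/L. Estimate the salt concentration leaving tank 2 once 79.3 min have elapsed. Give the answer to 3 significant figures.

1.13 g/L

Species balance on tank i: dCᵢ/dt = (Cᵢ₋₁ − Cᵢ)/τᵢ with τᵢ = Vᵢ/Q.
τ₁ = 1280/34.4 = 37.209 min; τ₂ = 762/34.4 = 22.151 min.
Tank 1: C₁ = C_in(1 − e^(−t/τ₁)). Tank 2 (τ₁ ≠ τ₂): C₂ = C_in[1 − (τ₁ e^(−t/τ₁) − τ₂ e^(−t/τ₂))/(τ₁ − τ₂)].
At t = 79.3: e^(−t/τ₁) = 0.11870, e^(−t/τ₂) = 0.027877.
C₂ = 1.51·[1 − (37.209·0.11870 − 22.151·0.027877)/(15.058)] = 1.51·0.74770 = 1.1290 g/L.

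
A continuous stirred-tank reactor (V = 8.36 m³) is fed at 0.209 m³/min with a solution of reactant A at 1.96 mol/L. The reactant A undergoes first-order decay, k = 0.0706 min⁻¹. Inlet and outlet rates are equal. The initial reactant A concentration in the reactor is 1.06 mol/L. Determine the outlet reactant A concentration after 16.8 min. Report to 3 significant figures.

V dC/dt = Q(C_in − C) − k V C.
dC/dt = (Q/V) C_in − (Q/V + k) C; effective rate a = Q/V + k = 0.025000 + 0.0706 = 0.095600 min⁻¹.
C_ss = Q C_in/(Q + kV) = 0.51255 mol/L; C(t) = C_ss + (C₀ − C_ss) e^(−a t).
C(16.8) = 0.51255 + (0.54745)·e^(−0.095600·16.8) = 0.51255 + (0.54745)·0.20067 = 0.62241 mol/L.

0.622 mol/L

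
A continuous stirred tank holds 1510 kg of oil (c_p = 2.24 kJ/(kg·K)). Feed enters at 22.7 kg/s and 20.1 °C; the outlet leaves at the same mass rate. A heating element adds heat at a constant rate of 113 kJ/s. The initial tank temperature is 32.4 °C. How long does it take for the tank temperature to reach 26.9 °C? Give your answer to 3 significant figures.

First-law balance (no shaft work): M c_p dT/dt = ṁ c_p (T_in − T) + 113.
τ = M/ṁ = 66.520 s; T_ss = T_in + Q̇/(ṁ c_p) = 22.322 °C.
T(t) = T_ss + (T₀ − T_ss) e^(−t/τ). Set T = 26.9:
e^(−t/τ) = (26.9 − 22.322)/(32.4 − 22.322) = 0.45424
t = −66.520 · ln(0.45424) = 52.493 s.

52.5 s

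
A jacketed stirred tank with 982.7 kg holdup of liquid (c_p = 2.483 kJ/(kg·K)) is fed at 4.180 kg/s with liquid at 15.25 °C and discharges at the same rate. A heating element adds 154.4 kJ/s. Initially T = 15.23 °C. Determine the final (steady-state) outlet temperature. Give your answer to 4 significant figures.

M c_p dT/dt = ṁ c_p (T_in − T) + Q̇.
At steady state dT/dt = 0 ⇒ T_ss = T_in + Q̇/(ṁ c_p) = 15.25 + 154.4/(4.180·2.483) = 30.1263 °C.

30.13 °C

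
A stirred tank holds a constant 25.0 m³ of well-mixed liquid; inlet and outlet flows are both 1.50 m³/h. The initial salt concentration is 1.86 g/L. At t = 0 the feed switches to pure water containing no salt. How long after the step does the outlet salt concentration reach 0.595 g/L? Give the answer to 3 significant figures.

19.0 h

Mass balance on the solute (V constant): V dC/dt = Q(C_in − C), so τ = V/Q = 16.667 h.
C(t) = C_in + (C₀ − C_in) e^(−t/τ). Set C = 0.595 and solve for t:
e^(−t/τ) = (C − C_in)/(C₀ − C_in) = (0.595 − 0)/(1.86 − 0) = 0.31989
t = −τ ln(…) = 16.667 × 1.1398 = 18.996 h.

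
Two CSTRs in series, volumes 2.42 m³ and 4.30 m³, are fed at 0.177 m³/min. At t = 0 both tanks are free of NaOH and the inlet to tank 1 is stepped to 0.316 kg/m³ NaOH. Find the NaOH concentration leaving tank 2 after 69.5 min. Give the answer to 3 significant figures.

Time constants: τᵢ = Vᵢ/Q for each well-mixed tank.
τ₁ = 2.42/0.177 = 13.672 min; τ₂ = 4.30/0.177 = 24.294 min.
Solving the cascade with C₁(0)=C₂(0)=0 gives C₂(t) = C_in[1 − (τ₁ e^(−t/τ₁) − τ₂ e^(−t/τ₂))/(τ₁ − τ₂)].
At t = 69.5: e^(−t/τ₁) = 0.0061996, e^(−t/τ₂) = 0.057222.
C₂ = 0.316·[1 − (13.672·0.0061996 − 24.294·0.057222)/(-10.621)] = 0.316·0.87710 = 0.27716 kg/m³.

0.277 kg/m³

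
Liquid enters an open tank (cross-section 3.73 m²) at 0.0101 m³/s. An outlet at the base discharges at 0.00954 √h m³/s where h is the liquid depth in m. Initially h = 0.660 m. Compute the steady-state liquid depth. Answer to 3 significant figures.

1.12 m

Level balance: A dh/dt = 0.0101 − 0.00954 √h. Setting dh/dt = 0:
Q_in = 0.00954 √h_ss ⇒ √h_ss = 0.0101/0.00954 = 1.0587.
h_ss = 1.0587² = 1.1208 m. (Since h₀ = 0.660 m < h_ss, the level will rise toward this value.)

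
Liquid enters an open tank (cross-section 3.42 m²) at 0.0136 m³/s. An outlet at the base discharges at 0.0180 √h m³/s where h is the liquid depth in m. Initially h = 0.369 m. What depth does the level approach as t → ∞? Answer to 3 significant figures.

A dh/dt = Q_in − 0.0180 √h. Steady state requires inflow = outflow:
Q_in = 0.0180 √h_ss ⇒ √h_ss = 0.0136/0.0180 = 0.75556.
h_ss = 0.75556² = 0.57086 m. (Since h₀ = 0.369 m < h_ss, the level will rise toward this value.)

0.571 m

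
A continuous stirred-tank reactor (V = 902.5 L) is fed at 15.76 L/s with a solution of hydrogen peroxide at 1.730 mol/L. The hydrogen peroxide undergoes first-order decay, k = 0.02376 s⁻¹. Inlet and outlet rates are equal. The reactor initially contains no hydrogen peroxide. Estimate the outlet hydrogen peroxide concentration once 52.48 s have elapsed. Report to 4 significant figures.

V dC/dt = Q(C_in − C) − k V C.
This is linear with rate a = Q/V + k = 0.0412226 s⁻¹.
C_ss = Q C_in/(Q + kV) = 0.732858 mol/L; C(t) = C_ss + (C₀ − C_ss) e^(−a t).
C(52.48) = 0.732858 + (-0.732858)·e^(−0.0412226·52.48) = 0.732858 + (-0.732858)·0.114938 = 0.648625 mol/L.

0.6486 mol/L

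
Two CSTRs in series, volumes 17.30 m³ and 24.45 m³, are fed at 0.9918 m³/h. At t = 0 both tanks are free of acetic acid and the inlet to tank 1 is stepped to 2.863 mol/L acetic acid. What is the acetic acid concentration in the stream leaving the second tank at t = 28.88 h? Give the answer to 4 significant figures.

1.152 mol/L

Each tank obeys Vᵢ dCᵢ/dt = Q(Cᵢ₋₁ − Cᵢ), so τᵢ = Vᵢ/Q.
τ₁ = 17.30/0.9918 = 17.4430 h; τ₂ = 24.45/0.9918 = 24.6521 h.
Solving the cascade with C₁(0)=C₂(0)=0 gives C₂(t) = C_in[1 − (τ₁ e^(−t/τ₁) − τ₂ e^(−t/τ₂))/(τ₁ − τ₂)].
At t = 28.88: e^(−t/τ₁) = 0.190963, e^(−t/τ₂) = 0.309902.
C₂ = 2.863·[1 − (17.4430·0.190963 − 24.6521·0.309902)/(-7.20911)] = 2.863·0.402317 = 1.15183 mol/L.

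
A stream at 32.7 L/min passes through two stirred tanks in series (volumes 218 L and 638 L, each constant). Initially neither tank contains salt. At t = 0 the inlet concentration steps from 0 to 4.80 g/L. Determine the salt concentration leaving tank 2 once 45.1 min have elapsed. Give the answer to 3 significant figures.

4.08 g/L

Each tank obeys Vᵢ dCᵢ/dt = Q(Cᵢ₋₁ − Cᵢ), so τᵢ = Vᵢ/Q.
τ₁ = 218/32.7 = 6.6667 min; τ₂ = 638/32.7 = 19.511 min.
Solving the cascade with C₁(0)=C₂(0)=0 gives C₂(t) = C_in[1 − (τ₁ e^(−t/τ₁) − τ₂ e^(−t/τ₂))/(τ₁ − τ₂)].
At t = 45.1: e^(−t/τ₁) = 0.0011534, e^(−t/τ₂) = 0.099107.
C₂ = 4.80·[1 − (6.6667·0.0011534 − 19.511·0.099107)/(-12.844)] = 4.80·0.85005 = 4.0802 g/L.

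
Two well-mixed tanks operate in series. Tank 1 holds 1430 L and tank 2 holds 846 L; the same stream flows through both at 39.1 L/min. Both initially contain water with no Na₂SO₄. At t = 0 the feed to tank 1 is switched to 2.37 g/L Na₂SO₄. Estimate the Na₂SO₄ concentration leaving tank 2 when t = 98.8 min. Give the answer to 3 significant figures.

Each tank obeys Vᵢ dCᵢ/dt = Q(Cᵢ₋₁ − Cᵢ), so τᵢ = Vᵢ/Q.
τ₁ = 1430/39.1 = 36.573 min; τ₂ = 846/39.1 = 21.637 min.
Tank 1: C₁ = C_in(1 − e^(−t/τ₁)). Tank 2 (τ₁ ≠ τ₂): C₂ = C_in[1 − (τ₁ e^(−t/τ₁) − τ₂ e^(−t/τ₂))/(τ₁ − τ₂)].
At t = 98.8: e^(−t/τ₁) = 0.067108, e^(−t/τ₂) = 0.010396.
C₂ = 2.37·[1 − (36.573·0.067108 − 21.637·0.010396)/(14.936)] = 2.37·0.85074 = 2.0162 g/L.

2.02 g/L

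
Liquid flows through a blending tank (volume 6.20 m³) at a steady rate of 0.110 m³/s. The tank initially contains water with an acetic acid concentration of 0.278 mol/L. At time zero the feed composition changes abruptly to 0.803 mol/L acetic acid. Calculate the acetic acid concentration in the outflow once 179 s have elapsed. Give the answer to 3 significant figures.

0.781 mol/L

Transient balance on the dissolved component: V dC/dt = Q(C_in − C).
Time constant τ = V/Q = 6.20/0.110 = 56.364 s.
Solution: C(t) = C_in + (C₀ − C_in) e^(−t/τ).
C(179) = 0.803 + (0.278 − 0.803)·e^(−179/56.364) = 0.803 + (-0.52500)·0.041760 = 0.78108 mol/L.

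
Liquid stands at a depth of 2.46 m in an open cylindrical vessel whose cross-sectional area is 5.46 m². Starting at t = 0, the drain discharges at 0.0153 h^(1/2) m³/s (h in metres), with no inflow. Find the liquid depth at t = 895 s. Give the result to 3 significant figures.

0.0989 m

A dh/dt = −Q_out = −0.0153 √h.
∫ h^(−1/2) dh = −(0.0153/A) ∫ dt, giving 2√h = 2√h₀ − (0.0153/A) t.
√h = √2.46 − 0.0153·895/(2·5.46) = 1.5684 − 1.2540 = 0.31446.
h = 0.31446² = 0.098882 m.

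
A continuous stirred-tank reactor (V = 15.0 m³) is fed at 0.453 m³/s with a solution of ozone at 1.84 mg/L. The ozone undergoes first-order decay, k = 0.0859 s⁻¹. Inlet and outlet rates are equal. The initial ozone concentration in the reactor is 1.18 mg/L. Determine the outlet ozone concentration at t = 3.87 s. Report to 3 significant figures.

0.926 mg/L

V dC/dt = Q(C_in − C) − k V C.
This is linear with rate a = Q/V + k = 0.11610 s⁻¹.
C_ss = Q C_in/(Q + kV) = 0.47862 mg/L; C(t) = C_ss + (C₀ − C_ss) e^(−a t).
C(3.87) = 0.47862 + (0.70138)·e^(−0.11610·3.87) = 0.47862 + (0.70138)·0.63807 = 0.92615 mg/L.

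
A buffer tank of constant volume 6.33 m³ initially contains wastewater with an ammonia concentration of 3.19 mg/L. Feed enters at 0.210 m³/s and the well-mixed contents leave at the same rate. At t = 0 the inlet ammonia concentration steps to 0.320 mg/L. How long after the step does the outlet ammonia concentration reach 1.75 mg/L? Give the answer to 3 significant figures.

21.0 s

Accumulation = in − out for the solute gives V dC/dt = Q(C_in − C), so τ = V/Q = 30.143 s.
C(t) = C_in + (C₀ − C_in) e^(−t/τ). Set C = 1.75 and solve for t:
e^(−t/τ) = (C − C_in)/(C₀ − C_in) = (1.75 − 0.320)/(3.19 − 0.320) = 0.49826
t = −τ ln(…) = 30.143 × 0.69664 = 20.999 s.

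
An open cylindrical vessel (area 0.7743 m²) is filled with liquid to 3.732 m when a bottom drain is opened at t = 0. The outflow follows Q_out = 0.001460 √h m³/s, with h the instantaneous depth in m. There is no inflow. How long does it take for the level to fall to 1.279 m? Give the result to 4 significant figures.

A dh/dt = −Q_out = −0.001460 √h.
∫ h^(−1/2) dh = −(0.001460/A) ∫ dt, giving 2√h = 2√h₀ − (0.001460/A) t.
t = 2A(√h₀ − √h)/0.001460 = 2·0.7743·(√3.732 − √1.279)/0.001460
  = 1.54860 × (1.93184 − 1.13093) / 0.001460 = 849.513 s.

849.5 s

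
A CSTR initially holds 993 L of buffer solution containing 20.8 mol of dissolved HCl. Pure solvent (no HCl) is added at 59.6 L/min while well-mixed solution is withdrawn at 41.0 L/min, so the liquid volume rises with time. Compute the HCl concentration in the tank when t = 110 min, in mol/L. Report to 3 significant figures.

Let m(t) be the amount of HCl. Volume: V(t) = V₀ + (Q_in − Q_out) t = 993 + 18.600 t; V(110) = 3039.0 L.
Solute balance: dm/dt = 0 − Q_out C = −Q_out m/V(t).
Separate: dm/m = −Q_out dt/V(t) ⇒ ln(m/m₀) = −(Q_out/(Q_in−Q_out)) ln(V/V₀).
m = m₀ (V₀/V)^(Q_out/(Q_in−Q_out)) = 20.8 × (993/3039.0)^(2.2043) = 1.7671 mol.
C = m/V = 1.7671/3039.0 = 0.00058147 mol/L.

0.000581 mol/L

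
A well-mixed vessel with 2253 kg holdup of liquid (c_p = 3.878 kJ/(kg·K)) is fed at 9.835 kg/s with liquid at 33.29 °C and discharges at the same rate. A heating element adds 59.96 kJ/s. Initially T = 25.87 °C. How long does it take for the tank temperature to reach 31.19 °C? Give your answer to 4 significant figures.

205.2 s

M c_p dT/dt = ṁ c_p (T_in − T) + Q̇.
τ = M/ṁ = 229.080 s; T_ss = T_in + Q̇/(ṁ c_p) = 34.8621 °C.
T(t) = T_ss + (T₀ − T_ss) e^(−t/τ). Set T = 31.19:
e^(−t/τ) = (31.19 − 34.8621)/(25.87 − 34.8621) = 0.408369
t = −229.080 · ln(0.408369) = 205.160 s.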